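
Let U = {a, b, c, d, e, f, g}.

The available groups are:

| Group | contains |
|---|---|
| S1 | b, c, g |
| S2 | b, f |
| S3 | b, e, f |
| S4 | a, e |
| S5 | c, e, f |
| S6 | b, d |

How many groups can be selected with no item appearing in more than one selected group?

S4, S6 are pairwise disjoint (S4={a,e}; S6={b,d}).
Every remaining group overlaps one of these, and no 3 of the listed groups are pairwise disjoint, so 2 is the maximum.

2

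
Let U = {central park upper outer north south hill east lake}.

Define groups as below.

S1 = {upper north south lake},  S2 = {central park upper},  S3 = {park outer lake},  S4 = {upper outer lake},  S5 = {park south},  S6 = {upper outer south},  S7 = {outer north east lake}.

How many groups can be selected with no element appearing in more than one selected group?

2

S4, S5 are pairwise disjoint (S4={upper,outer,lake}; S5={park,south}).
Every remaining group overlaps one of these, and no 3 of the listed groups are pairwise disjoint, so 2 is the maximum.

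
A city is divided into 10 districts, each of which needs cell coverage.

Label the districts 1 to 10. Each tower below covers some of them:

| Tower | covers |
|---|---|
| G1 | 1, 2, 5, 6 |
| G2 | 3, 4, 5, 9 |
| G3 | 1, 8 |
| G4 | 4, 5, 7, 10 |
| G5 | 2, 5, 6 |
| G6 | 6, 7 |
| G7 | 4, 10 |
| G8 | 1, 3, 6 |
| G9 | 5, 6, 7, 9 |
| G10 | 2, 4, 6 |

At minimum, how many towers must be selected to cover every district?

4

Take {G2, G3, G4, G10}. Their union is {1, 2, 3, 4, 5, 6, 7, 8, 9, 10}, which is all 10 districts.
No 3 of the 10 towers cover everything (all 120 combinations miss at least one district), so 4 is optimal.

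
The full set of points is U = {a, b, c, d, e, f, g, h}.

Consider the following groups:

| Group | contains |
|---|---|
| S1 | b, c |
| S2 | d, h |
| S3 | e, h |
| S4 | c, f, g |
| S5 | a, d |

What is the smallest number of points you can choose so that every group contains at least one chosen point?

The 3 points {c, d, e} hit every group.
The groups S1, S3, S5 are pairwise disjoint, so any hitting set needs a separate point for each — at least 3. Hence 3 is optimal.

3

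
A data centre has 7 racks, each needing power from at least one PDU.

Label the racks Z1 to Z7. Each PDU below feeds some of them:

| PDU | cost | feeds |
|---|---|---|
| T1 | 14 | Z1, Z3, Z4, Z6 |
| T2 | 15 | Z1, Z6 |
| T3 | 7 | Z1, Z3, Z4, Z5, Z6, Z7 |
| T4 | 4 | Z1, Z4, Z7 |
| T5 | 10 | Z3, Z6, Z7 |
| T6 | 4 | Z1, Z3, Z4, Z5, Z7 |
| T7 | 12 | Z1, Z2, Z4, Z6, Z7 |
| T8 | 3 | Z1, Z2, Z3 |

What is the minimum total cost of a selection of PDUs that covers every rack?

T3, T8 together cover every rack (T3 ∪ T8 = {Z1, Z2, Z3, Z4, Z5, Z6, Z7}); total cost 7 + 3 = 10.
The greedy pick T6, T8, T3 costs 14; no covering selection beats 10.

10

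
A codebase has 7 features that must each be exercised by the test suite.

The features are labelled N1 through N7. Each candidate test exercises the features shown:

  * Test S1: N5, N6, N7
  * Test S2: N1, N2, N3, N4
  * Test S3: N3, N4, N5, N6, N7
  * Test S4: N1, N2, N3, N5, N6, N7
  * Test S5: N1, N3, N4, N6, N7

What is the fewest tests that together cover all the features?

2

Take {S2, S4}. Their union is {N1, N2, N3, N4, N5, N6, N7}, which is all 7 features.
No single test has all 7 features (the largest, S4, has 6), so 2 is optimal.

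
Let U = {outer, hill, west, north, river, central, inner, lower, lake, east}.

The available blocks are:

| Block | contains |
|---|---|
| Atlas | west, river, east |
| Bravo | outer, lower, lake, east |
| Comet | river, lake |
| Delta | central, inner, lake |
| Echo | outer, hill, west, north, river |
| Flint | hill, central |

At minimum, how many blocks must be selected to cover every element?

Bravo and Delta and Echo together: Bravo ∪ Delta ∪ Echo = {outer, hill, west, north, river, central, inner, lower, lake, east} — every element is covered.
Only Echo contains north, so Echo is forced; the remaining 5 elements need at least 2 more blocks (each remaining block adds at most 3) — so at least 3 blocks are needed, and 3 is optimal.

3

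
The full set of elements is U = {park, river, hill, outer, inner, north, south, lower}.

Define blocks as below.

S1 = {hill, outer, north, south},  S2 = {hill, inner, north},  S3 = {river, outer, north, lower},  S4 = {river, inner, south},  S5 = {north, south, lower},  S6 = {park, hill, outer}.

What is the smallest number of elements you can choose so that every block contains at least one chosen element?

H = {park, inner, north} meets every block (each contains at least one member of H), and |H| = 3.
No choice of 2 elements meets every block, so 3 is the minimum.

3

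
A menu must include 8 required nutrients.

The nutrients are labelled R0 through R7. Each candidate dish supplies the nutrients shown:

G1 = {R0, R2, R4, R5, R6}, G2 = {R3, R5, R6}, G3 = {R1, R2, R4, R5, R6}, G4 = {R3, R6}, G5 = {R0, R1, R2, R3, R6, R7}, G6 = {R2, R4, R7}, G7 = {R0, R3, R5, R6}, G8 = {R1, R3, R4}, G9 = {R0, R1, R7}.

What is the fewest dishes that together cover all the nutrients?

G3 and G5 together: G3 ∪ G5 = {R0, R1, R2, R3, R4, R5, R6, R7} — every nutrient is covered.
No single dish has all 8 nutrients (the largest, G5, has 6), so 2 is optimal.

2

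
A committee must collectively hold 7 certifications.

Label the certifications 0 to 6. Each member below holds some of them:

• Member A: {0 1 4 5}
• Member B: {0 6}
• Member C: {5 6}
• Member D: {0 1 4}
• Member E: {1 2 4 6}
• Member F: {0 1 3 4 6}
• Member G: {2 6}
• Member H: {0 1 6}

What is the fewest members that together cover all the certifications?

3

C and F and G together: C ∪ F ∪ G = {0, 1, 2, 3, 4, 5, 6} — every certification is covered.
Only F contains 3, so F is forced; the remaining 2 certifications need at least 2 more members (each remaining member adds at most 1) — so at least 3 members are needed, and 3 is optimal.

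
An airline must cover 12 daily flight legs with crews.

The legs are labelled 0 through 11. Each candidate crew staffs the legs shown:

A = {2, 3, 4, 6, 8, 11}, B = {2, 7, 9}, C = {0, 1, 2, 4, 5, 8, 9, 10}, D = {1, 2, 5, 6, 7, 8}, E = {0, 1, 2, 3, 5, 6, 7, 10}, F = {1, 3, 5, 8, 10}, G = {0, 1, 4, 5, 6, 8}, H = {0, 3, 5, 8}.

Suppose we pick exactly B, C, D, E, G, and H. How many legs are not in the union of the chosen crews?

1

Union of B, C, D, E, G, H = {0, 1, 2, 3, 4, 5, 6, 7, 8, 9, 10}.
Not covered: 11 — 1 leg.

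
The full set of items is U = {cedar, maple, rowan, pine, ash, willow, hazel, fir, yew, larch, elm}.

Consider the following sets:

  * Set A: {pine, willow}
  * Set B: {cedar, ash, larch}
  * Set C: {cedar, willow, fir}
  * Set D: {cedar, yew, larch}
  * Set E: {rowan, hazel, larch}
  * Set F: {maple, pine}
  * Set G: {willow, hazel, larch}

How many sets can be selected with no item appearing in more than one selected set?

3

C, E, F are pairwise disjoint (C={cedar,willow,fir}; E={rowan,hazel,larch}; F={maple,pine}).
Every remaining set overlaps one of these, and no 4 of the listed sets are pairwise disjoint, so 3 is the maximum.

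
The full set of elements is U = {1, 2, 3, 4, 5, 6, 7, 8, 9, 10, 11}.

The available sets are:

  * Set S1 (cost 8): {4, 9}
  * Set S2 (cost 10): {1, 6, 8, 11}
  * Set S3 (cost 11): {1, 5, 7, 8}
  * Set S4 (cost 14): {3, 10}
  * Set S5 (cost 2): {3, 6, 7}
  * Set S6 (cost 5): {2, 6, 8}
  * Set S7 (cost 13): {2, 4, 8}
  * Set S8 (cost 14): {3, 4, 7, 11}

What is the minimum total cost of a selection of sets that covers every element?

48

S1, S2, S3, S4, S6 together cover every element (S1 ∪ S2 ∪ S3 ∪ S4 ∪ S6 = {1, 2, 3, 4, 5, 6, 7, 8, 9, 10, 11}); total cost 8 + 10 + 11 + 14 + 5 = 48.
The greedy pick S5, S6, S1, S2, S3, S4 costs 50; no covering selection beats 48.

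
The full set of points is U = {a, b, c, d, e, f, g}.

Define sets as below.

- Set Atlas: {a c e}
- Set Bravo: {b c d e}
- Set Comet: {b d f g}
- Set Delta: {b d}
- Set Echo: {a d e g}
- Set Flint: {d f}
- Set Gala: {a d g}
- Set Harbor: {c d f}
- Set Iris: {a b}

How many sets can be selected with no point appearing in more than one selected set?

Harbor, Iris are pairwise disjoint (Harbor={c,d,f}; Iris={a,b}).
Every remaining set overlaps one of these, and no 3 of the listed sets are pairwise disjoint, so 2 is the maximum.

2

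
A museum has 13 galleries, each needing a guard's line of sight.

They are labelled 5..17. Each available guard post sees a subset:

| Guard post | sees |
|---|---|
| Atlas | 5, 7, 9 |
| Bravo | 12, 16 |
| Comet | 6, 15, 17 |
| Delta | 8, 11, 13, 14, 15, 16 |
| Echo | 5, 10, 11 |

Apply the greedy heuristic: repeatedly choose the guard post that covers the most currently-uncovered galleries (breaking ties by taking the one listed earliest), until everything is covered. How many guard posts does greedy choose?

Greedy: pick Delta (covers 6 new) → pick Atlas (covers 3 new) → pick Comet (covers 2 new) → pick Bravo (covers 1 new) → pick Echo (covers 1 new). Total picks: 5.

5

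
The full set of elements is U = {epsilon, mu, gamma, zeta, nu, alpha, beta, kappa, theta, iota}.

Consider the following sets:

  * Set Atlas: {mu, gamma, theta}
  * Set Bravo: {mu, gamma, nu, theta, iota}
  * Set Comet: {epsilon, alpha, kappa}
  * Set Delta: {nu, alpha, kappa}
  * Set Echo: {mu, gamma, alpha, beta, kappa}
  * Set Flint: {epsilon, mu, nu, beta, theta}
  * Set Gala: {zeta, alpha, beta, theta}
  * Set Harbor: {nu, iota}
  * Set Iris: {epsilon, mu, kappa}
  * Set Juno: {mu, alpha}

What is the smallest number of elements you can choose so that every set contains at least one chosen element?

The 3 elements {mu, alpha, iota} hit every set.
The sets Gala, Harbor, Iris are pairwise disjoint, so any hitting set needs a separate element for each — at least 3. Hence 3 is optimal.

3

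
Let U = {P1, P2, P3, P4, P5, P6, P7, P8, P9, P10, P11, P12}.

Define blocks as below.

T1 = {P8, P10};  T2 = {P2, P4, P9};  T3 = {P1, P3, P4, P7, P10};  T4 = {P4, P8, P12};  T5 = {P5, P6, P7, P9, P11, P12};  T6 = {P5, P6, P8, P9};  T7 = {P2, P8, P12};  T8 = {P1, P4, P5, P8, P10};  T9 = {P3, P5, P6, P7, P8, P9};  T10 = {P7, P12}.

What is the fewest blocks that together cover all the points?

3

T3, T5, and T7 cover everything between them: the union {P1, P2, P3, P4, P5, P6, P7, P8, P9, P10, P11, P12} is all of U.
Only T5 contains P11, so T5 is forced; the remaining 6 points need at least 2 more blocks (each remaining block adds at most 4) — so at least 3 blocks are needed, and 3 is optimal.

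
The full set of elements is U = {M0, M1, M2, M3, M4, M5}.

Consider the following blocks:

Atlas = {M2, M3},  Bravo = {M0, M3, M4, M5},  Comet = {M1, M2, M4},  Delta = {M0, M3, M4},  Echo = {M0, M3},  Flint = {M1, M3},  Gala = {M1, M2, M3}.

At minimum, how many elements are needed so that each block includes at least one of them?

The 2 elements {M1, M3} hit every block.
The blocks Comet, Echo are pairwise disjoint, so any hitting set needs a separate element for each — at least 2. Hence 2 is optimal.

2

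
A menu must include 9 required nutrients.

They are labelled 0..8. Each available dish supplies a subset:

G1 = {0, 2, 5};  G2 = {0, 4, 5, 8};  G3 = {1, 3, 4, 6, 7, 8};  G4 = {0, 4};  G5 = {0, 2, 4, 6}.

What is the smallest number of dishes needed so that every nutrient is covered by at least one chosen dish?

2

G1 and G3 together: G1 ∪ G3 = {0, 1, 2, 3, 4, 5, 6, 7, 8} — every nutrient is covered.
No single dish has all 9 nutrients (the largest, G3, has 6), so 2 is optimal.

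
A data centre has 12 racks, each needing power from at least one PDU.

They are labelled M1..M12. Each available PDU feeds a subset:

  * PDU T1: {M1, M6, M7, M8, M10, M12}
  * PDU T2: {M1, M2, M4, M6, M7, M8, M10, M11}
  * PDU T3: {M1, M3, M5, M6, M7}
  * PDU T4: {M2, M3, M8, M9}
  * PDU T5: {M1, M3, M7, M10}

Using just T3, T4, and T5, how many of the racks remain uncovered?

3

Union of T3, T4, T5 = {M1, M2, M3, M5, M6, M7, M8, M9, M10}.
Not covered: M4, M11, M12 — 3 racks.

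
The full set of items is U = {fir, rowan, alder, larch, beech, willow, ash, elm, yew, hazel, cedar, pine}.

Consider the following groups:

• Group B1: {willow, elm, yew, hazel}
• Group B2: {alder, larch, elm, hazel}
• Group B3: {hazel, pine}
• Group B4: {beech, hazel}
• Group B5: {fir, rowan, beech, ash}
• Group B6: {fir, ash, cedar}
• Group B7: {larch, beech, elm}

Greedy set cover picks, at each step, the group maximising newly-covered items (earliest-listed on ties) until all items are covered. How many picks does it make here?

5

Greedy: pick B1 (covers 4 new) → pick B5 (covers 4 new) → pick B2 (covers 2 new) → pick B3 (covers 1 new) → pick B6 (covers 1 new). Total picks: 5.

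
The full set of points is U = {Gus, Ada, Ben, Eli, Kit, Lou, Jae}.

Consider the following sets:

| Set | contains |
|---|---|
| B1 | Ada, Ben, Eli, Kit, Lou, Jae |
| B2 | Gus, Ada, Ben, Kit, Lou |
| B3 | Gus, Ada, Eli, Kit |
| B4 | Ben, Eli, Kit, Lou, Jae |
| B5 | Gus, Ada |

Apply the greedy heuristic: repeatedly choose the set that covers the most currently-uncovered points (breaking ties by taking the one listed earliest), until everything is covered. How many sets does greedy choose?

Greedy: pick B1 (covers 6 new) → pick B2 (covers 1 new). Total picks: 2.

2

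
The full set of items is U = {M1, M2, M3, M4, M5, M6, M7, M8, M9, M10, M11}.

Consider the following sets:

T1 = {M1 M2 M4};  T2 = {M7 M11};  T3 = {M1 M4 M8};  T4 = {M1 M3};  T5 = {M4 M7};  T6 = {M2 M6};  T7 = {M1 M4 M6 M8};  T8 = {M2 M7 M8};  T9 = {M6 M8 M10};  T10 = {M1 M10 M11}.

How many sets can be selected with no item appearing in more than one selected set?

T2, T4, T6 are pairwise disjoint (T2={M7,M11}; T4={M1,M3}; T6={M2,M6}).
Every remaining set overlaps one of these, and no 4 of the listed sets are pairwise disjoint, so 3 is the maximum.

3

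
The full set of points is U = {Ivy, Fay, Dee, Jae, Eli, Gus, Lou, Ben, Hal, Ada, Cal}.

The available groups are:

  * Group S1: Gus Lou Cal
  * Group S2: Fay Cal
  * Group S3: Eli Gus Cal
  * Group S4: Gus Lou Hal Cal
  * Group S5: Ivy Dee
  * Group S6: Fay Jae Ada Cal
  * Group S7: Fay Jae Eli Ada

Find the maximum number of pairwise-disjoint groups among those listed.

S1, S5, S7 are pairwise disjoint (S1={Gus,Lou,Cal}; S5={Ivy,Dee}; S7={Fay,Jae,Eli,Ada}).
Every remaining group overlaps one of these, and no 4 of the listed groups are pairwise disjoint, so 3 is the maximum.

3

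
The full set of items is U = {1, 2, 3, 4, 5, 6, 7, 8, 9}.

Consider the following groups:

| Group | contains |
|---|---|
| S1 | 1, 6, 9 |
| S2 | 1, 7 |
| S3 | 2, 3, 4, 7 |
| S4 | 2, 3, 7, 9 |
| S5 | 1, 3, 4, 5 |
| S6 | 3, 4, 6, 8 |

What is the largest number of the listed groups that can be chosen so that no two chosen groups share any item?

2

S1, S3 are pairwise disjoint (S1={1,6,9}; S3={2,3,4,7}).
Every remaining group overlaps one of these, and no 3 of the listed groups are pairwise disjoint, so 2 is the maximum.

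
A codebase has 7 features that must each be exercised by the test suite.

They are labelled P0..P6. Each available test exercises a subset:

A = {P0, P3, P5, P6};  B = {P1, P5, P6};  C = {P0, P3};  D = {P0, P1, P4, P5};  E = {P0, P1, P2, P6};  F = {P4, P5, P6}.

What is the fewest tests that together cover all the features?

3

C and E and F together: C ∪ E ∪ F = {P0, P1, P2, P3, P4, P5, P6} — every feature is covered.
Only E contains P2, so E is forced; the remaining 3 features need at least 2 more tests (each remaining test adds at most 2) — so at least 3 tests are needed, and 3 is optimal.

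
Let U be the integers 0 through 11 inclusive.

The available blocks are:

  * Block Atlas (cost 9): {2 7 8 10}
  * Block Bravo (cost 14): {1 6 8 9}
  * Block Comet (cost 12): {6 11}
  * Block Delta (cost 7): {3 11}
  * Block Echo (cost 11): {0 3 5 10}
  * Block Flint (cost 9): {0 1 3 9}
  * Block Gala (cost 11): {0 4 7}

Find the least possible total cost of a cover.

Atlas, Comet, Echo, Flint, Gala together cover every element (Atlas ∪ Comet ∪ Echo ∪ Flint ∪ Gala = {0, 1, 2, 3, 4, 5, 6, 7, 8, 9, 10, 11}); total cost 9 + 12 + 11 + 9 + 11 = 52.
No covering selection has total cost below 52.

52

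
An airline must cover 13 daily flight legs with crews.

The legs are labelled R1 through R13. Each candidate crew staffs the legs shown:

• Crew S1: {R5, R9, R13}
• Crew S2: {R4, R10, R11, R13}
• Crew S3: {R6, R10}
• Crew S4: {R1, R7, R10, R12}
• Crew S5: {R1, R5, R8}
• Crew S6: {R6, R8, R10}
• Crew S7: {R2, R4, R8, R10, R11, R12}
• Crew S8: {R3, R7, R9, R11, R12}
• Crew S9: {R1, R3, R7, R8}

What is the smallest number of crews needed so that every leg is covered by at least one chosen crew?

4

Take {S1, S6, S7, S9}. Their union is {R1, R2, R3, R4, R5, R6, R7, R8, R9, R10, R11, R12, R13}, which is all 13 legs.
Only S7 contains R2, so S7 is forced; the remaining 7 legs need at least 3 more crews (each remaining crew adds at most 3) — so at least 4 crews are needed, and 4 is optimal.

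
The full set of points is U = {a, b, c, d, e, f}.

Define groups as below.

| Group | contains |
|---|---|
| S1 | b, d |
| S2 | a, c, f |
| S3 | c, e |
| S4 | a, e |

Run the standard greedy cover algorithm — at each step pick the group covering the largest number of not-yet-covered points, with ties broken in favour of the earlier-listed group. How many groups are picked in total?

3

Greedy: pick S2 (covers 3 new) → pick S1 (covers 2 new) → pick S3 (covers 1 new). Total picks: 3.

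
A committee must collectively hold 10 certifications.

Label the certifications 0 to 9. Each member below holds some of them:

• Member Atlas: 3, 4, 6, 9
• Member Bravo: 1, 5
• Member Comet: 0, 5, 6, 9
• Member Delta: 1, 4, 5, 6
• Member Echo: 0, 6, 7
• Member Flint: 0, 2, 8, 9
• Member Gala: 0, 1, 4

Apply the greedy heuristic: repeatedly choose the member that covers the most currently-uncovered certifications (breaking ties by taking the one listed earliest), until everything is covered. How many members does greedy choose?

4

Greedy: pick Atlas (covers 4 new) → pick Flint (covers 3 new) → pick Bravo (covers 2 new) → pick Echo (covers 1 new). Total picks: 4.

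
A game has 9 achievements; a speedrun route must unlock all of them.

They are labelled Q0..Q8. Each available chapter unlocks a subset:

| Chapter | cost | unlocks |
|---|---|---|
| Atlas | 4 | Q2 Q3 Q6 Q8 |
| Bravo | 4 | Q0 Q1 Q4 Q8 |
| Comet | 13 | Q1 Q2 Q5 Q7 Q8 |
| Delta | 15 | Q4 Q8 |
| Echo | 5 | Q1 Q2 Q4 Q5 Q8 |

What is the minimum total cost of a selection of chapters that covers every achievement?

21

Atlas, Bravo, Comet together cover every achievement (Atlas ∪ Bravo ∪ Comet = {Q0, Q1, Q2, Q3, Q4, Q5, Q6, Q7, Q8}); total cost 4 + 4 + 13 = 21.
The greedy pick Atlas, Bravo, Echo, Comet costs 26; no covering selection beats 21.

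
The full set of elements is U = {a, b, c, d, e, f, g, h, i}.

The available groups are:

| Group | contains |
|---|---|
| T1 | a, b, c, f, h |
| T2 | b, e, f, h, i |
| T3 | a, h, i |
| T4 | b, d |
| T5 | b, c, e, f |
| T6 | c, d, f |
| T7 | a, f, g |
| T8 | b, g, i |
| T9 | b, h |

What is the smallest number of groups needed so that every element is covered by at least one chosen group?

T2 and T6 and T7 together: T2 ∪ T6 ∪ T7 = {a, b, c, d, e, f, g, h, i} — every element is covered.
No 2 of the 9 groups cover everything (all 36 combinations miss at least one element), so 3 is optimal.

3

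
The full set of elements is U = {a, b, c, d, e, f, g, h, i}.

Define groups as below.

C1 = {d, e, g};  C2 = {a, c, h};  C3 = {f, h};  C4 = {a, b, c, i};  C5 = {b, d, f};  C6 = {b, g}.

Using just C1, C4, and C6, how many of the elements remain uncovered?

2

Union of C1, C4, C6 = {a, b, c, d, e, g, i}.
Not covered: f, h — 2 elements.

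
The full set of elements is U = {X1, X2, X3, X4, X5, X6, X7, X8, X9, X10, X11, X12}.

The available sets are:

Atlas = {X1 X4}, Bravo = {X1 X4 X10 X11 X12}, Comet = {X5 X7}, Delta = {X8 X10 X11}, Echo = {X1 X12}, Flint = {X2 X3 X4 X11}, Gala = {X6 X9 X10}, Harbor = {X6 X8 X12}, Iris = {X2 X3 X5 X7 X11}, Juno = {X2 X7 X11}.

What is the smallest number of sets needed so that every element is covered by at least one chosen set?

Atlas, Gala, Harbor, and Iris cover everything between them: the union {X1, X2, X3, X4, X5, X6, X7, X8, X9, X10, X11, X12} is all of U.
No 3 of the 10 sets cover everything (all 120 combinations miss at least one element), so 4 is optimal.

4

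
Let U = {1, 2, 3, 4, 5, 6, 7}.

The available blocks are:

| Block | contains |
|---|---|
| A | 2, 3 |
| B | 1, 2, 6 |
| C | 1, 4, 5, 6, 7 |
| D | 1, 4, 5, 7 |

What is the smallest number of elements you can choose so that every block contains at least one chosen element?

H = {2, 4} meets every block (each contains at least one member of H), and |H| = 2.
The blocks A, C are pairwise disjoint, so any hitting set needs a separate element for each — at least 2. Hence 2 is optimal.

2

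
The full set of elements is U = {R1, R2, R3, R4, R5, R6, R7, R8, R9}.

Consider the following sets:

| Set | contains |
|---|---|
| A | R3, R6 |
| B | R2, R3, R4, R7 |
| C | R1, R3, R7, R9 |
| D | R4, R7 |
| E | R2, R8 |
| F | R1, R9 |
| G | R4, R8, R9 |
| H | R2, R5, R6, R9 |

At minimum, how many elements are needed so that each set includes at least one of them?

4

T = {R3, R7, R8, R9} meets every set (each contains at least one member of T), and |T| = 4.
The sets A, D, E, F are pairwise disjoint, so any hitting set needs a separate element for each — at least 4. Hence 4 is optimal.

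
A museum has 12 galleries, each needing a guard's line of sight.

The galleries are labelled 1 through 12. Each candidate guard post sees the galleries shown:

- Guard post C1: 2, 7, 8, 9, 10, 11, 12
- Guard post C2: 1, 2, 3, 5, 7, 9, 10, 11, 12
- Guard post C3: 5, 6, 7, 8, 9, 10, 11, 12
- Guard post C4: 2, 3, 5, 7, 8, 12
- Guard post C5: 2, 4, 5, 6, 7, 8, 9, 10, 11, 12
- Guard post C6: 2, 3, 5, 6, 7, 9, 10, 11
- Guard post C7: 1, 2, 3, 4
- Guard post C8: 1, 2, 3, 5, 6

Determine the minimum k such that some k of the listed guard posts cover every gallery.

2

Take {C3, C7}. Their union is {1, 2, 3, 4, 5, 6, 7, 8, 9, 10, 11, 12}, which is all 12 galleries.
No single guard post has all 12 galleries (the largest, C5, has 10), so 2 is optimal.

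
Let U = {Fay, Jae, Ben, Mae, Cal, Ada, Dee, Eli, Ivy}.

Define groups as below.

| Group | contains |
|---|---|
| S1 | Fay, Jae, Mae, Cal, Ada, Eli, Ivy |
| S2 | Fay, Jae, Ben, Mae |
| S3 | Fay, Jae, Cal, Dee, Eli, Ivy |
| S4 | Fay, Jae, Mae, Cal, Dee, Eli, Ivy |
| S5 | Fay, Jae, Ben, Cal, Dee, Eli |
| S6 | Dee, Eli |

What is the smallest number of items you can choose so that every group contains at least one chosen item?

H = {Ben, Eli} meets every group (each contains at least one member of H), and |H| = 2.
The groups S2, S6 are pairwise disjoint, so any hitting set needs a separate item for each — at least 2. Hence 2 is optimal.

2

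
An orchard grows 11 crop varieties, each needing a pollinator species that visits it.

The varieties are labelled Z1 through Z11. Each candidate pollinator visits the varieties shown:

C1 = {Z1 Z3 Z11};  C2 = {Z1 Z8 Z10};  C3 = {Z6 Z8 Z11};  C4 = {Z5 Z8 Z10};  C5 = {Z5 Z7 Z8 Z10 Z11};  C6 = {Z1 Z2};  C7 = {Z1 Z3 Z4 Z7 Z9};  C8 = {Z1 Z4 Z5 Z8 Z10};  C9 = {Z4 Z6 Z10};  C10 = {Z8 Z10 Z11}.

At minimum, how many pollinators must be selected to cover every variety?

C5 and C6 and C7 and C9 together: C5 ∪ C6 ∪ C7 ∪ C9 = {Z1, Z2, Z3, Z4, Z5, Z6, Z7, Z8, Z9, Z10, Z11} — every variety is covered.
No 3 of the 10 pollinators cover everything (all 120 combinations miss at least one variety), so 4 is optimal.

4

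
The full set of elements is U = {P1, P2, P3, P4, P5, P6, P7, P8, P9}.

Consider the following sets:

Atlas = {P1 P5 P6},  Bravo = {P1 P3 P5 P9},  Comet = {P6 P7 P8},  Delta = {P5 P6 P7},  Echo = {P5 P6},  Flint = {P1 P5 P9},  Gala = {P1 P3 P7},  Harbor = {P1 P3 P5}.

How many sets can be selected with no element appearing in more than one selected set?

Comet, Flint are pairwise disjoint (Comet={P6,P7,P8}; Flint={P1,P5,P9}).
Every remaining set overlaps one of these, and no 3 of the listed sets are pairwise disjoint, so 2 is the maximum.

2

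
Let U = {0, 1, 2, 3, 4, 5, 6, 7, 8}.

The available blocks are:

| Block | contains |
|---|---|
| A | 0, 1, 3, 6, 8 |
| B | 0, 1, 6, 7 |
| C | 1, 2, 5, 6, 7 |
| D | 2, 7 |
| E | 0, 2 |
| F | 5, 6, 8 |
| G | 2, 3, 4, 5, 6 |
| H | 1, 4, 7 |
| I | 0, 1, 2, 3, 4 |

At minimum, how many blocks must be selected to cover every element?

B, F, and G cover everything between them: the union {0, 1, 2, 3, 4, 5, 6, 7, 8} is all of U.
No 2 of the 9 blocks cover everything (all 36 combinations miss at least one element), so 3 is optimal.

3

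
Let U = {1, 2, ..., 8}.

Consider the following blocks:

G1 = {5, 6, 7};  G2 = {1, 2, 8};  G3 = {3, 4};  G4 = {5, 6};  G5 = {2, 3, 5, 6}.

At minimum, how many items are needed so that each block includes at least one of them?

3

H = {4, 5, 8} meets every block (each contains at least one member of H), and |H| = 3.
The blocks G1, G2, G3 are pairwise disjoint, so any hitting set needs a separate item for each — at least 3. Hence 3 is optimal.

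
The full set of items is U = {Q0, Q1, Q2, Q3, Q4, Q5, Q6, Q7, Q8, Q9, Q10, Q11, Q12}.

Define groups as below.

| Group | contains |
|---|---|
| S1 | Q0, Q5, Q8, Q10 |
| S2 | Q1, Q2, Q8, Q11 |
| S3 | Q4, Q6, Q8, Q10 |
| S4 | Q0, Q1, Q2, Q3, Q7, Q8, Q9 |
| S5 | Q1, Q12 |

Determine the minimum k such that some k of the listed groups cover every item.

5

S1, S2, S3, S4, and S5 cover everything between them: the union {Q0, Q1, Q2, Q3, Q4, Q5, Q6, Q7, Q8, Q9, Q10, Q11, Q12} is all of U.
No 4 of the 5 groups cover everything (all 5 combinations miss at least one item), so 5 is optimal.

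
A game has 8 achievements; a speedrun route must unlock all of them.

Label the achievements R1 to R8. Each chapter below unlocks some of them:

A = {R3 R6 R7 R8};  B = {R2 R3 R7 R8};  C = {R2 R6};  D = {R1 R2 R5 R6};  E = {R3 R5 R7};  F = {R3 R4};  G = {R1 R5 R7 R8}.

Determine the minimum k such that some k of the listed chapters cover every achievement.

3

Take {B, D, F}. Their union is {R1, R2, R3, R4, R5, R6, R7, R8}, which is all 8 achievements.
Only F contains R4, so F is forced; the remaining 6 achievements need at least 2 more chapters (each remaining chapter adds at most 4) — so at least 3 chapters are needed, and 3 is optimal.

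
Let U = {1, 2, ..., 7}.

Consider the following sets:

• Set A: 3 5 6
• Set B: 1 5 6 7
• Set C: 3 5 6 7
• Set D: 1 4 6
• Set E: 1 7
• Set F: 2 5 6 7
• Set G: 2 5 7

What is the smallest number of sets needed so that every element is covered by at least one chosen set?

3

Take {C, D, F}. Their union is {1, 2, 3, 4, 5, 6, 7}, which is all 7 elements.
Only D contains 4, so D is forced; the remaining 4 elements need at least 2 more sets (each remaining set adds at most 3) — so at least 3 sets are needed, and 3 is optimal.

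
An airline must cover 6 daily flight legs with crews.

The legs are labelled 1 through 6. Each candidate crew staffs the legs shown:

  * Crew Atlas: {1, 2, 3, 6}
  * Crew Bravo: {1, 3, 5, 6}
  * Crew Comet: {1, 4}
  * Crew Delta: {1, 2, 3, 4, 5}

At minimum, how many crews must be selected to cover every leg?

2

Atlas and Delta together: Atlas ∪ Delta = {1, 2, 3, 4, 5, 6} — every leg is covered.
No single crew has all 6 legs (the largest, Delta, has 5), so 2 is optimal.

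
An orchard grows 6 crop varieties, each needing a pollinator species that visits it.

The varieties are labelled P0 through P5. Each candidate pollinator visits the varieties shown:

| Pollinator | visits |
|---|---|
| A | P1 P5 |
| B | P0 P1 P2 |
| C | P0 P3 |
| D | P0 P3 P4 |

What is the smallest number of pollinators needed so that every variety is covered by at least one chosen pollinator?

A and B and D together: A ∪ B ∪ D = {P0, P1, P2, P3, P4, P5} — every variety is covered.
Only B contains P2, so B is forced; the remaining 3 varieties need at least 2 more pollinators (each remaining pollinator adds at most 2) — so at least 3 pollinators are needed, and 3 is optimal.

3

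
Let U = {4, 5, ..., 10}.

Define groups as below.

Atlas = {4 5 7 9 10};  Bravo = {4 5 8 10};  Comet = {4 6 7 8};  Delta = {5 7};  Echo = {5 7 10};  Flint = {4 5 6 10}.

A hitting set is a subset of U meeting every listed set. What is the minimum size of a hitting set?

The 2 items {7, 10} hit every group.
No single item lies in every group, so at least 2 are needed and 2 is optimal.

2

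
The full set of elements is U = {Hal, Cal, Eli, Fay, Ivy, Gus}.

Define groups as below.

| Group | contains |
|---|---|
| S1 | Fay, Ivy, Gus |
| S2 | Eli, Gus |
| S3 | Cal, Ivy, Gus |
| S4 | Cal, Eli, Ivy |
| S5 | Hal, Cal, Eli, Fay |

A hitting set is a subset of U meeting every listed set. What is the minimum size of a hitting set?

2

H = {Eli, Gus} meets every group (each contains at least one member of H), and |H| = 2.
No single element lies in every group, so at least 2 are needed and 2 is optimal.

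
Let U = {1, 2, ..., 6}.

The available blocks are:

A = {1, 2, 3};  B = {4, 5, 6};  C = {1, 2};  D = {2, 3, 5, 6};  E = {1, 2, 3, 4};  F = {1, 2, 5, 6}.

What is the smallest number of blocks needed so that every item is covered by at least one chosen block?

2

Take {B, E}. Their union is {1, 2, 3, 4, 5, 6}, which is all 6 items.
No single block has all 6 items (the largest, D, has 4), so 2 is optimal.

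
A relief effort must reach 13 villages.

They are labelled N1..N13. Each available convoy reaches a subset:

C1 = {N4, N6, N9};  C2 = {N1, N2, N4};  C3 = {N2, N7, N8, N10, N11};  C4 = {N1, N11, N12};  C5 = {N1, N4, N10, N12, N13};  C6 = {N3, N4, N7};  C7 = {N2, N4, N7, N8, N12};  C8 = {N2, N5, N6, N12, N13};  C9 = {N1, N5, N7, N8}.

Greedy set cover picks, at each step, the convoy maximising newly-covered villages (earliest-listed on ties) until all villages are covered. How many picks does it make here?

5

Greedy: pick C3 (covers 5 new) → pick C5 (covers 4 new) → pick C1 (covers 2 new) → pick C6 (covers 1 new) → pick C8 (covers 1 new). Total picks: 5.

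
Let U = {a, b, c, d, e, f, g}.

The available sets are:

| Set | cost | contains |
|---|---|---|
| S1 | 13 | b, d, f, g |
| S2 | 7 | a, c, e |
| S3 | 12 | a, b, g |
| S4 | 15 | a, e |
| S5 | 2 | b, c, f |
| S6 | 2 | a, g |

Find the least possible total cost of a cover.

20

S1, S2 together cover every item (S1 ∪ S2 = {a, b, c, d, e, f, g}); total cost 13 + 7 = 20.
The greedy pick S5, S6, S2, S1 costs 24; no covering selection beats 20.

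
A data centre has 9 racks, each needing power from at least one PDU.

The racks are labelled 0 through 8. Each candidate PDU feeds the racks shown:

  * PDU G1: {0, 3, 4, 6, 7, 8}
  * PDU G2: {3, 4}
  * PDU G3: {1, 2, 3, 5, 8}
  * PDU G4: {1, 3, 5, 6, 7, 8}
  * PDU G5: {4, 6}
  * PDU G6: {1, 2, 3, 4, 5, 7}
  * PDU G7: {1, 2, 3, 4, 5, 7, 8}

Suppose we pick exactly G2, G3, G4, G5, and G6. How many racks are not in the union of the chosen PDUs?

1

Union of G2, G3, G4, G5, G6 = {1, 2, 3, 4, 5, 6, 7, 8}.
Not covered: 0 — 1 rack.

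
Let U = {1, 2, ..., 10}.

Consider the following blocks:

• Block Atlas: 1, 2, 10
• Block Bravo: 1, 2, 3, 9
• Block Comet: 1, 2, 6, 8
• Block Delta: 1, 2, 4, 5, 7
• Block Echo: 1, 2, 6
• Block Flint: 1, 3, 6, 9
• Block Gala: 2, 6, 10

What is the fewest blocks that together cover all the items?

4

Atlas, Bravo, Comet, and Delta cover everything between them: the union {1, 2, 3, 4, 5, 6, 7, 8, 9, 10} is all of U.
No 3 of the 7 blocks cover everything (all 35 combinations miss at least one item), so 4 is optimal.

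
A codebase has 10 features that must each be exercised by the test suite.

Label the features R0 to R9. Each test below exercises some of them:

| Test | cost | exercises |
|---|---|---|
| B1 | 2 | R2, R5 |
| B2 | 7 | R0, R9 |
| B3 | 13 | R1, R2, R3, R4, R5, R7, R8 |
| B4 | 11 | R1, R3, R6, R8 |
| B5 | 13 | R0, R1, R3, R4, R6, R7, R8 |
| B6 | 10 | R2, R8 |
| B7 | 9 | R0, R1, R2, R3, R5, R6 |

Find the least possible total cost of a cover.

B1, B2, B5 together cover every feature (B1 ∪ B2 ∪ B5 = {R0, R1, R2, R3, R4, R5, R6, R7, R8, R9}); total cost 2 + 7 + 13 = 22.
No covering selection has total cost below 22.

22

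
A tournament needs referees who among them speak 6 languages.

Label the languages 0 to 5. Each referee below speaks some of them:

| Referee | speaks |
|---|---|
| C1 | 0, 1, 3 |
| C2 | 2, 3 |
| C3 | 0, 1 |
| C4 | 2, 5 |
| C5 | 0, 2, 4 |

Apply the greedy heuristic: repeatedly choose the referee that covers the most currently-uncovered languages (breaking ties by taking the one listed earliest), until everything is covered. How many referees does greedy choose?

Greedy: pick C1 (covers 3 new) → pick C4 (covers 2 new) → pick C5 (covers 1 new). Total picks: 3.

3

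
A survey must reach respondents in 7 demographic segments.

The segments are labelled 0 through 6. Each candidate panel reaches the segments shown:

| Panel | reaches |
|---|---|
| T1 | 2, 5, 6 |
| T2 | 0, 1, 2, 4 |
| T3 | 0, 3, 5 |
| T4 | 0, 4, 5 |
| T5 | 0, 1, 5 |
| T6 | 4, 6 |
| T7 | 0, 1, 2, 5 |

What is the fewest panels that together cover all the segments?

3

Take {T1, T2, T3}. Their union is {0, 1, 2, 3, 4, 5, 6}, which is all 7 segments.
Only T3 contains 3, so T3 is forced; the remaining 4 segments need at least 2 more panels (each remaining panel adds at most 3) — so at least 3 panels are needed, and 3 is optimal.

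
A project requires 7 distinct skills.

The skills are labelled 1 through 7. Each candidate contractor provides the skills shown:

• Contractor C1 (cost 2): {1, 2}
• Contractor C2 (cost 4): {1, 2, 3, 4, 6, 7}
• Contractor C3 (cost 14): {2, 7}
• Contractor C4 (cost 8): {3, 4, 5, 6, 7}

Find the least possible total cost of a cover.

10

C1, C4 together cover every skill (C1 ∪ C4 = {1, 2, 3, 4, 5, 6, 7}); total cost 2 + 8 = 10.
The greedy pick C2, C4 costs 12; no covering selection beats 10.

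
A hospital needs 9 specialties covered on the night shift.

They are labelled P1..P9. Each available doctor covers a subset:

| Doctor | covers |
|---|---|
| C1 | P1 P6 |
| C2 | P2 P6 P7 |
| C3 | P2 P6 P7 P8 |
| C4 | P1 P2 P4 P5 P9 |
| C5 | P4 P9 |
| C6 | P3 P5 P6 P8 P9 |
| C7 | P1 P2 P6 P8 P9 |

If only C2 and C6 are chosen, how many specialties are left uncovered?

2

Union of C2, C6 = {P2, P3, P5, P6, P7, P8, P9}.
Not covered: P1, P4 — 2 specialties.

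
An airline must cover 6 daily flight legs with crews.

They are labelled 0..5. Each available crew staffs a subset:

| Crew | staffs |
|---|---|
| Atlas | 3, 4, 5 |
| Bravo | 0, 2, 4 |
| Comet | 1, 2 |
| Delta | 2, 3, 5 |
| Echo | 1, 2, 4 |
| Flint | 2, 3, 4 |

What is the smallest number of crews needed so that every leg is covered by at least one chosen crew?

3

Take {Atlas, Bravo, Comet}. Their union is {0, 1, 2, 3, 4, 5}, which is all 6 legs.
Only Bravo contains 0, so Bravo is forced; the remaining 3 legs need at least 2 more crews (each remaining crew adds at most 2) — so at least 3 crews are needed, and 3 is optimal.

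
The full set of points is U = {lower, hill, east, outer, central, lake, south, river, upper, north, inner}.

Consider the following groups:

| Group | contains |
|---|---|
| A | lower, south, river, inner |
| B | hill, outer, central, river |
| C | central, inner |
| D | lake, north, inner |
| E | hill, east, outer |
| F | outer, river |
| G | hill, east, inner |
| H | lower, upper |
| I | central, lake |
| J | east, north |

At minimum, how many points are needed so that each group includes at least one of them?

Take T = {lower, east, outer, central, north}. Each listed group contains at least one of these, so T is a hitting set of size 5.
No choice of 4 points meets every group, so 5 is the minimum.

5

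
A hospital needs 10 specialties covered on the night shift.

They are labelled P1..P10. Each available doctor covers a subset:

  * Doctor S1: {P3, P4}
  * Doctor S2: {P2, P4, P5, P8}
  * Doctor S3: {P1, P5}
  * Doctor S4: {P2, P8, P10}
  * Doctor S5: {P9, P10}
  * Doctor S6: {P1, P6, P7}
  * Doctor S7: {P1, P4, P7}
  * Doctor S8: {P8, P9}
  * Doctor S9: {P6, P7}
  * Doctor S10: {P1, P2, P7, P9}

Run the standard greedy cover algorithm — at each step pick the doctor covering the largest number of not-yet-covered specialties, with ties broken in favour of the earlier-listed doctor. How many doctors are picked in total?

4

Greedy: pick S2 (covers 4 new) → pick S6 (covers 3 new) → pick S5 (covers 2 new) → pick S1 (covers 1 new). Total picks: 4.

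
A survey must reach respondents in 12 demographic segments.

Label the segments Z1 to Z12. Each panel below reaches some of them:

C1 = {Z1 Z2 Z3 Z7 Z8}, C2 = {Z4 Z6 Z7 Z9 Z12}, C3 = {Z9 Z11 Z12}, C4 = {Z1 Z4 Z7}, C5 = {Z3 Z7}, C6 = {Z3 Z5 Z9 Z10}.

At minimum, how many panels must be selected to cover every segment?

Take {C1, C2, C3, C6}. Their union is {Z1, Z2, Z3, Z4, Z5, Z6, Z7, Z8, Z9, Z10, Z11, Z12}, which is all 12 segments.
No 3 of the 6 panels cover everything (all 20 combinations miss at least one segment), so 4 is optimal.

4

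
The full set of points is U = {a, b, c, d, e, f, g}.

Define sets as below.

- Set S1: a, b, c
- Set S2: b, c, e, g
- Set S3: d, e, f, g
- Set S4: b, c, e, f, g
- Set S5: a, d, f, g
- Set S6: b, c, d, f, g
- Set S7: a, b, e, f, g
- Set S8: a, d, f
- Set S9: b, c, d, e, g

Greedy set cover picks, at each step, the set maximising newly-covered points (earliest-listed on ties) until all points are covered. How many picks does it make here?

Greedy: pick S4 (covers 5 new) → pick S5 (covers 2 new). Total picks: 2.

2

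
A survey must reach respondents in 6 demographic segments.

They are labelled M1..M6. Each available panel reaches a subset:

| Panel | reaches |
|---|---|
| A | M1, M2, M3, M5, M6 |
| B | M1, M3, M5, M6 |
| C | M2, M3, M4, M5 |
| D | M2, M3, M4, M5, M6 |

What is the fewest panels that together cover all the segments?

2

B and C together: B ∪ C = {M1, M2, M3, M4, M5, M6} — every segment is covered.
No single panel has all 6 segments (the largest, A, has 5), so 2 is optimal.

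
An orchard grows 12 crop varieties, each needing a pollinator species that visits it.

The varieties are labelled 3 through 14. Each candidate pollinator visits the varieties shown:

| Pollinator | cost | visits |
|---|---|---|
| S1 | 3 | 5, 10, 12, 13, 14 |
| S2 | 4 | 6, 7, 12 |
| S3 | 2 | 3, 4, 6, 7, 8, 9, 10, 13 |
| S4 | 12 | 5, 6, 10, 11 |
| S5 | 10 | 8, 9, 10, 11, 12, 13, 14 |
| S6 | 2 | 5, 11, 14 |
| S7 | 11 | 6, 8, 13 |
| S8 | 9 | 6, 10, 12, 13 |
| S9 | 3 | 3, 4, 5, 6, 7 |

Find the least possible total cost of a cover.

7

S1, S3, S6 together cover every variety (S1 ∪ S3 ∪ S6 = {3, 4, 5, 6, 7, 8, 9, 10, 11, 12, 13, 14}); total cost 3 + 2 + 2 = 7.
No covering selection has total cost below 7.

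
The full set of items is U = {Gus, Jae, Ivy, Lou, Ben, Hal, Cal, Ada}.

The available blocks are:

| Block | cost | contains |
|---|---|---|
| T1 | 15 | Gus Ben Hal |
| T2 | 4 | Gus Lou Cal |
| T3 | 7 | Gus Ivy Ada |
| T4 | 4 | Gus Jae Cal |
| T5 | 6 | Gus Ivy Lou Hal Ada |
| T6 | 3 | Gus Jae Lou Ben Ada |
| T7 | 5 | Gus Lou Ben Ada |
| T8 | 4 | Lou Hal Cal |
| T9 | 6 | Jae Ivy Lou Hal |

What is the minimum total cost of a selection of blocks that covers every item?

T2, T6, T9 together cover every item (T2 ∪ T6 ∪ T9 = {Gus, Jae, Ivy, Lou, Ben, Hal, Cal, Ada}); total cost 4 + 3 + 6 = 13.
No covering selection has total cost below 13.

13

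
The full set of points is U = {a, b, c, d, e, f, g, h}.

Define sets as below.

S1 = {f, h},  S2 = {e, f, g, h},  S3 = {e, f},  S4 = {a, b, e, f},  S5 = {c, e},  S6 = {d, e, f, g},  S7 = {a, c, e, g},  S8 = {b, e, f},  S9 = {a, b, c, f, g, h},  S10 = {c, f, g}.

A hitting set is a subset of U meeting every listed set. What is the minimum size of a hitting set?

Take T = {e, f}. Each listed set contains at least one of these, so T is a hitting set of size 2.
The sets S1, S7 are pairwise disjoint, so any hitting set needs a separate point for each — at least 2. Hence 2 is optimal.

2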